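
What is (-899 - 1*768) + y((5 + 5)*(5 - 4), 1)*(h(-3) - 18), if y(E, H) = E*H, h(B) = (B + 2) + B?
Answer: -1887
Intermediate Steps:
h(B) = 2 + 2*B (h(B) = (2 + B) + B = 2 + 2*B)
(-899 - 1*768) + y((5 + 5)*(5 - 4), 1)*(h(-3) - 18) = (-899 - 1*768) + (((5 + 5)*(5 - 4))*1)*((2 + 2*(-3)) - 18) = (-899 - 768) + ((10*1)*1)*((2 - 6) - 18) = -1667 + (10*1)*(-4 - 18) = -1667 + 10*(-22) = -1667 - 220 = -1887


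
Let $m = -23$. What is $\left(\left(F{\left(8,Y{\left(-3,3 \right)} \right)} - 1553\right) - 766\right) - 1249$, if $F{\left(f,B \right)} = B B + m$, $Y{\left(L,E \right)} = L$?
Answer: $-3582$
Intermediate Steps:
$F{\left(f,B \right)} = -23 + B^{2}$ ($F{\left(f,B \right)} = B B - 23 = B^{2} - 23 = -23 + B^{2}$)
$\left(\left(F{\left(8,Y{\left(-3,3 \right)} \right)} - 1553\right) - 766\right) - 1249 = \left(\left(\left(-23 + \left(-3\right)^{2}\right) - 1553\right) - 766\right) - 1249 = \left(\left(\left(-23 + 9\right) - 1553\right) - 766\right) - 1249 = \left(\left(-14 - 1553\right) - 766\right) - 1249 = \left(-1567 - 766\right) - 1249 = -2333 - 1249 = -3582$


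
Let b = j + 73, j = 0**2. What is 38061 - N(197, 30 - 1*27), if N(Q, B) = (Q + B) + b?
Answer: 37788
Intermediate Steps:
j = 0
b = 73 (b = 0 + 73 = 73)
N(Q, B) = 73 + B + Q (N(Q, B) = (Q + B) + 73 = (B + Q) + 73 = 73 + B + Q)
38061 - N(197, 30 - 1*27) = 38061 - (73 + (30 - 1*27) + 197) = 38061 - (73 + (30 - 27) + 197) = 38061 - (73 + 3 + 197) = 38061 - 1*273 = 38061 - 273 = 37788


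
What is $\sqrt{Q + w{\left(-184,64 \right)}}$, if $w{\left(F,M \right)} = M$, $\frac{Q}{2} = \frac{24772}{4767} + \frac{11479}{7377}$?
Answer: $\frac{5 \sqrt{425988947771142}}{11722053} \approx 8.8037$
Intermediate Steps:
$Q = \frac{158308958}{11722053}$ ($Q = 2 \left(\frac{24772}{4767} + \frac{11479}{7377}\right) = 2 \cdot \frac{79154479}{11722053} = \frac{158308958}{11722053} \approx 13.505$)
$\sqrt{Q + w{\left(-184,64 \right)}} = \sqrt{\frac{158308958}{11722053} + 64} = \sqrt{\frac{908520350}{11722053}} = \frac{5 \sqrt{425988947771142}}{11722053}$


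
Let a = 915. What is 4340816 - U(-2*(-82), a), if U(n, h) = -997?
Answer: 4341813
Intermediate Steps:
4340816 - U(-2*(-82), a) = 4340816 - 1*(-997) = 4340816 + 997 = 4341813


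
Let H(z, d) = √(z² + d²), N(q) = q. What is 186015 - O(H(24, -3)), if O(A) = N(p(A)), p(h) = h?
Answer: 186015 - 3*√65 ≈ 1.8599e+5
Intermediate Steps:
H(z, d) = √(d² + z²)
O(A) = A
186015 - O(H(24, -3)) = 186015 - √((-3)² + 24²) = 186015 - √(9 + 576) = 186015 - √585 = 186015 - 3*√65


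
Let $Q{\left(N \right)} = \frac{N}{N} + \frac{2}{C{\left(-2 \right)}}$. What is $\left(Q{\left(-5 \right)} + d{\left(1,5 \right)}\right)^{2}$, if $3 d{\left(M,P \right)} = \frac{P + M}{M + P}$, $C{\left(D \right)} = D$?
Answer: $\frac{1}{9} \approx 0.11111$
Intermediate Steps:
$d{\left(M,P \right)} = \frac{1}{3}$ ($d{\left(M,P \right)} = \frac{\left(P + M\right) \frac{1}{M + P}}{3} = \frac{\left(M + P\right) \frac{1}{M + P}}{3} = \frac{1}{3} \cdot 1 = \frac{1}{3}$)
$Q{\left(N \right)} = 0$ ($Q{\left(N \right)} = \frac{N}{N} + \frac{2}{-2} = 1 + 2 \left(- \frac{1}{2}\right) = 1 - 1 = 0$)
$\left(Q{\left(-5 \right)} + d{\left(1,5 \right)}\right)^{2} = \left(0 + \frac{1}{3}\right)^{2} = \left(\frac{1}{3}\right)^{2} = \frac{1}{9}$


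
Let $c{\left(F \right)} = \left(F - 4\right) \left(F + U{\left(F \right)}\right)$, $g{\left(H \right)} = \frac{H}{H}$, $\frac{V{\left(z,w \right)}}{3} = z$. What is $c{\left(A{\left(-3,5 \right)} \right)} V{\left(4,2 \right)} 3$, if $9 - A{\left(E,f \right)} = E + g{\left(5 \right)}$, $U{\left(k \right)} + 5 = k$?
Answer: $4284$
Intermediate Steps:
$V{\left(z,w \right)} = 3 z$
$g{\left(H \right)} = 1$
$U{\left(k \right)} = -5 + k$
$A{\left(E,f \right)} = 8 - E$ ($A{\left(E,f \right)} = 9 - \left(E + 1\right) = 9 - \left(1 + E\right) = 8 - E$)
$c{\left(F \right)} = \left(-5 + 2 F\right) \left(-4 + F\right)$ ($c{\left(F \right)} = \left(F - 4\right) \left(F + \left(-5 + F\right)\right) = \left(-4 + F\right) \left(-5 + 2 F\right) = \left(-5 + 2 F\right) \left(-4 + F\right)$)
$c{\left(A{\left(-3,5 \right)} \right)} V{\left(4,2 \right)} 3 = \left(20 - 13 \left(8 - -3\right) + 2 \left(8 - -3\right)^{2}\right) 3 \cdot 4 \cdot 3 = \left(20 - 13 \left(8 + 3\right) + 2 \left(8 + 3\right)^{2}\right) 12 \cdot 3 = \left(20 - 143 + 2 \cdot 11^{2}\right) 12 \cdot 3 = \left(20 - 143 + 2 \cdot 121\right) 12 \cdot 3 = \left(20 - 143 + 242\right) 12 \cdot 3 = 119 \cdot 12 \cdot 3 = 1428 \cdot 3 = 4284$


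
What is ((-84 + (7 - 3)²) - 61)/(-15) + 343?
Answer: 1758/5 ≈ 351.60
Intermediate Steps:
((-84 + (7 - 3)²) - 61)/(-15) + 343 = ((-84 + 4²) - 61)*(-1/15) + 343 = ((-84 + 16) - 61)*(-1/15) + 343 = (-68 - 61)*(-1/15) + 343 = -129*(-1/15) + 343 = 43/5 + 343 = 1758/5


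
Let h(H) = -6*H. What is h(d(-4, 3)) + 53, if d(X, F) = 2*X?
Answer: 101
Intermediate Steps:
h(d(-4, 3)) + 53 = -12*(-4) + 53 = -6*(-8) + 53 = 48 + 53 = 101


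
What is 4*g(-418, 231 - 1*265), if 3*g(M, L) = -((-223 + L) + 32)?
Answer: 300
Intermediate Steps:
g(M, L) = 191/3 - L/3 (g(M, L) = (-((-223 + L) + 32))/3 = (-(-191 + L))/3 = (191 - L)/3 = 191/3 - L/3)
4*g(-418, 231 - 1*265) = 4*(191/3 - (231 - 1*265)/3) = 4*(191/3 - (231 - 265)/3) = 4*(191/3 - ⅓*(-34)) = 4*(191/3 + 34/3) = 4*75 = 300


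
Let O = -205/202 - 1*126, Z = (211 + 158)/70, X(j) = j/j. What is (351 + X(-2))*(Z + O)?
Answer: -151487776/3535 ≈ -42854.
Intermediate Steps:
X(j) = 1
Z = 369/70 (Z = 369*(1/70) = 369/70 ≈ 5.2714)
O = -25657/202 (O = -205*1/202 - 126 = -205/202 - 126 = -25657/202 ≈ -127.01)
(351 + X(-2))*(Z + O) = (351 + 1)*(369/70 - 25657/202) = 352*(-430363/3535) = -151487776/3535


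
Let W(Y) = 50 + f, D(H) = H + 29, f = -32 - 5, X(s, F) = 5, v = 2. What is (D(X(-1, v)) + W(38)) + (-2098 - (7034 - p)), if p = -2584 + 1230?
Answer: -10439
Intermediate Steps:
f = -37
p = -1354
D(H) = 29 + H
W(Y) = 13 (W(Y) = 50 - 37 = 13)
(D(X(-1, v)) + W(38)) + (-2098 - (7034 - p)) = ((29 + 5) + 13) + (-2098 - (7034 - 1*(-1354))) = (34 + 13) + (-2098 - (7034 + 1354)) = 47 + (-2098 - 1*8388) = 47 + (-2098 - 8388) = 47 - 10486 = -10439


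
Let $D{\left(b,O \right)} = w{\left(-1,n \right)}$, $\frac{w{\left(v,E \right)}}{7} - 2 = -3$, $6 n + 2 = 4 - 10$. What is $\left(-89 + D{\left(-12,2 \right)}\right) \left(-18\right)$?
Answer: $1728$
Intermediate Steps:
$n = - \frac{4}{3}$ ($n = - \frac{1}{3} + \frac{4 - 10}{6} = - \frac{1}{3} + \frac{1}{6} \left(-6\right) = - \frac{1}{3} - 1 = - \frac{4}{3} \approx -1.3333$)
$w{\left(v,E \right)} = -7$ ($w{\left(v,E \right)} = 14 + 7 \left(-3\right) = 14 - 21 = -7$)
$D{\left(b,O \right)} = -7$
$\left(-89 + D{\left(-12,2 \right)}\right) \left(-18\right) = \left(-89 - 7\right) \left(-18\right) = \left(-96\right) \left(-18\right) = 1728$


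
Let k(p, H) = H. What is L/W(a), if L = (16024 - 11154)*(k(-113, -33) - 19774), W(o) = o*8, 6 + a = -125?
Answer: 48230045/524 ≈ 92042.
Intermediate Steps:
a = -131 (a = -6 - 125 = -131)
W(o) = 8*o
L = -96460090 (L = (16024 - 11154)*(-33 - 19774) = 4870*(-19807) = -96460090)
L/W(a) = -96460090/(8*(-131)) = -96460090/(-1048) = -96460090*(-1/1048) = 48230045/524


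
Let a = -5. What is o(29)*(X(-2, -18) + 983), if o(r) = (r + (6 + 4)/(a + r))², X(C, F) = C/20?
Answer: 1224781861/1440 ≈ 8.5054e+5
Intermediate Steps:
X(C, F) = C/20 (X(C, F) = C*(1/20) = C/20)
o(r) = (r + 10/(-5 + r))² (o(r) = (r + (6 + 4)/(-5 + r))² = (r + 10/(-5 + r))²)
o(29)*(X(-2, -18) + 983) = ((10 + 29² - 5*29)²/(-5 + 29)²)*((1/20)*(-2) + 983) = ((10 + 841 - 145)²/24²)*(-⅒ + 983) = ((1/576)*706²)*(9829/10) = ((1/576)*498436)*(9829/10) = (124609/144)*(9829/10) = 1224781861/1440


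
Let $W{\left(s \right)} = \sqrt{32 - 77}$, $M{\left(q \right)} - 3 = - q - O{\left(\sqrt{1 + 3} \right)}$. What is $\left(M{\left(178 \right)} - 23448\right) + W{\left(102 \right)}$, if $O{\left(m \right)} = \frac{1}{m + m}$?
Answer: $- \frac{94493}{4} + 3 i \sqrt{5} \approx -23623.0 + 6.7082 i$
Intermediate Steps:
$O{\left(m \right)} = \frac{1}{2 m}$
$M{\left(q \right)} = \frac{11}{4} - q$ ($M{\left(q \right)} = 3 - \left(q + \frac{1}{2 \sqrt{1 + 3}}\right) = 3 - \left(\frac{1}{4} + q\right) = \frac{11}{4} - q$)
$W{\left(s \right)} = 3 i \sqrt{5}$ ($W{\left(s \right)} = \sqrt{-45} = 3 i \sqrt{5}$)
$\left(M{\left(178 \right)} - 23448\right) + W{\left(102 \right)} = \left(\left(\frac{11}{4} - 178\right) - 23448\right) + 3 i \sqrt{5} = \left(- \frac{701}{4} - 23448\right) + 3 i \sqrt{5} = - \frac{94493}{4} + 3 i \sqrt{5}$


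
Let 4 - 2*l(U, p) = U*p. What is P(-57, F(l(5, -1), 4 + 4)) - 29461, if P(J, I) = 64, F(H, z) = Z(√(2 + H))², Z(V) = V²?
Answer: -29397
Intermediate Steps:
l(U, p) = 2 - U*p/2
F(H, z) = (2 + H)² (F(H, z) = ((√(2 + H))²)² = (2 + H)²)
P(-57, F(l(5, -1), 4 + 4)) - 29461 = 64 - 29461 = -29397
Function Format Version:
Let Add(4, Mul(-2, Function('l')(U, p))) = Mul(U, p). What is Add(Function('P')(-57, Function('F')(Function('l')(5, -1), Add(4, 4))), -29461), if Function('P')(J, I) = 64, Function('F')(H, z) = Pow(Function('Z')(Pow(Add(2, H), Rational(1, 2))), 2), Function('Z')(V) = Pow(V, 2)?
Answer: -29397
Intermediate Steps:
Function('l')(U, p) = Add(2, Mul(Rational(-1, 2), U, p)) (Function('l')(U, p) = Add(2, Mul(Rational(-1, 2), Mul(U, p))) = Add(2, Mul(Rational(-1, 2), U, p)))
Function('F')(H, z) = Pow(Add(2, H), 2) (Function('F')(H, z) = Pow(Pow(Pow(Add(2, H), Rational(1, 2)), 2), 2) = Pow(Add(2, H), 2))
Add(Function('P')(-57, Function('F')(Function('l')(5, -1), Add(4, 4))), -29461) = Add(64, -29461) = -29397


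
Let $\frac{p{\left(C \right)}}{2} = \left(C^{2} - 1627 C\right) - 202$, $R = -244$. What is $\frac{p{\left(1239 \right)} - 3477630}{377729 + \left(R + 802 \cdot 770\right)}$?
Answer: $- \frac{4439498}{995025} \approx -4.4617$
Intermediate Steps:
$p{\left(C \right)} = -404 - 3254 C + 2 C^{2}$ ($p{\left(C \right)} = 2 \left(\left(C^{2} - 1627 C\right) - 202\right) = 2 \left(-202 + C^{2} - 1627 C\right) = -404 - 3254 C + 2 C^{2}$)
$\frac{p{\left(1239 \right)} - 3477630}{377729 + \left(R + 802 \cdot 770\right)} = \frac{\left(-404 - 4031706 + 2 \cdot 1239^{2}\right) - 3477630}{377729 + \left(-244 + 802 \cdot 770\right)} = \frac{\left(-404 - 4031706 + 2 \cdot 1535121\right) - 3477630}{377729 + \left(-244 + 617540\right)} = \frac{\left(-404 - 4031706 + 3070242\right) - 3477630}{377729 + 617296} = \frac{-961868 - 3477630}{995025} = \left(-4439498\right) \frac{1}{995025} = - \frac{4439498}{995025}$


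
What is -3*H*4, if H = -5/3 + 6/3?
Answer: -4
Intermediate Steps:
H = ⅓ (H = -5*⅓ + 6*(⅓) = -5/3 + 2 = ⅓ ≈ 0.33333)
-3*H*4 = -3*⅓*4 = -1*4 = -4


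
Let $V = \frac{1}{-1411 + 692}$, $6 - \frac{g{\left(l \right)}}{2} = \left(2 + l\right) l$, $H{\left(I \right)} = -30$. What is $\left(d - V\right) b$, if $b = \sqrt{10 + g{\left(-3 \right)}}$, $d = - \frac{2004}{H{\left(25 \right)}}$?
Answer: $\frac{960604}{3595} \approx 267.21$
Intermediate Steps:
$d = \frac{334}{5}$ ($d = - \frac{2004}{-30} = \left(-2004\right) \left(- \frac{1}{30}\right) = \frac{334}{5} \approx 66.8$)
$g{\left(l \right)} = 12 - 2 l \left(2 + l\right)$ ($g{\left(l \right)} = 12 - 2 \left(2 + l\right) l = 12 - 2 l \left(2 + l\right)$)
$V = - \frac{1}{719}$ ($V = \frac{1}{-719} = - \frac{1}{719} \approx -0.0013908$)
$b = 4$ ($b = \sqrt{10 - \left(-24 + 18\right)} = \sqrt{10 + \left(12 + 12 - 18\right)} = \sqrt{10 + 6} = \sqrt{16} = 4$)
$\left(d - V\right) b = \left(\frac{334}{5} - - \frac{1}{719}\right) 4 = \left(\frac{334}{5} + \frac{1}{719}\right) 4 = \frac{240151}{3595} \cdot 4 = \frac{960604}{3595}$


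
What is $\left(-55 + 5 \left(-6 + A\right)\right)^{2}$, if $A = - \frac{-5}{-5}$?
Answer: $8100$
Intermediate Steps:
$A = -1$ ($A = - \frac{\left(-5\right) \left(-1\right)}{5} = \left(-1\right) 1 = -1$)
$\left(-55 + 5 \left(-6 + A\right)\right)^{2} = \left(-55 + 5 \left(-6 - 1\right)\right)^{2} = \left(-55 + 5 \left(-7\right)\right)^{2} = \left(-55 - 35\right)^{2} = \left(-90\right)^{2} = 8100$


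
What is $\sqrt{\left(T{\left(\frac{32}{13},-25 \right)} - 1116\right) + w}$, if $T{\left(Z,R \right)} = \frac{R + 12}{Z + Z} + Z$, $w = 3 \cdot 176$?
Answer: $\frac{i \sqrt{6361745}}{104} \approx 24.252 i$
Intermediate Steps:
$w = 528$
$T{\left(Z,R \right)} = Z + \frac{12 + R}{2 Z}$ ($T{\left(Z,R \right)} = \frac{12 + R}{2 Z} + Z = Z + \frac{12 + R}{2 Z}$)
$\sqrt{\left(T{\left(\frac{32}{13},-25 \right)} - 1116\right) + w} = \sqrt{\left(\frac{6 + \left(\frac{32}{13}\right)^{2} + \frac{1}{2} \left(-25\right)}{32 \cdot \frac{1}{13}} - 1116\right) + 528} = \sqrt{\left(\frac{6 + \left(32 \cdot \frac{1}{13}\right)^{2} - \frac{25}{2}}{32 \cdot \frac{1}{13}} - 1116\right) + 528} = \sqrt{\left(\frac{6 + \left(\frac{32}{13}\right)^{2} - \frac{25}{2}}{\frac{32}{13}} - 1116\right) + 528} = \sqrt{\left(\frac{13 \left(6 + \frac{1024}{169} - \frac{25}{2}\right)}{32} - 1116\right) + 528} = \sqrt{\left(\frac{13}{32} \left(- \frac{149}{338}\right) - 1116\right) + 528} = \sqrt{\left(- \frac{149}{832} - 1116\right) + 528} = \sqrt{- \frac{928661}{832} + 528} = \sqrt{- \frac{489365}{832}} = \frac{i \sqrt{6361745}}{104}$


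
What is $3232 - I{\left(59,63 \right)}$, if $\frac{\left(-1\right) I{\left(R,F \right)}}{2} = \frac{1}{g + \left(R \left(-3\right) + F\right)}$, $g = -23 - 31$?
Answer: $\frac{271487}{84} \approx 3232.0$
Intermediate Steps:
$g = -54$
$I{\left(R,F \right)} = - \frac{2}{-54 + F - 3 R}$ ($I{\left(R,F \right)} = - \frac{2}{-54 + \left(R \left(-3\right) + F\right)} = - \frac{2}{-54 + \left(- 3 R + F\right)} = - \frac{2}{-54 + \left(F - 3 R\right)} = - \frac{2}{-54 + F - 3 R}$)
$3232 - I{\left(59,63 \right)} = 3232 - \frac{2}{54 - 63 + 3 \cdot 59} = 3232 - \frac{2}{54 - 63 + 177} = 3232 - \frac{2}{168} = 3232 - 2 \cdot \frac{1}{168} = 3232 - \frac{1}{84} = \frac{271487}{84}$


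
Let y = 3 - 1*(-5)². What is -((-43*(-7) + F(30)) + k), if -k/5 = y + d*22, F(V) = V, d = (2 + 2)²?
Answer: 1319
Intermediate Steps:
d = 16 (d = 4² = 16)
y = -22 (y = 3 - 1*25 = 3 - 25 = -22)
k = -1650 (k = -5*(-22 + 16*22) = -5*(-22 + 352) = -5*330 = -1650)
-((-43*(-7) + F(30)) + k) = -((-43*(-7) + 30) - 1650) = -((301 + 30) - 1650) = -(331 - 1650) = -1*(-1319) = 1319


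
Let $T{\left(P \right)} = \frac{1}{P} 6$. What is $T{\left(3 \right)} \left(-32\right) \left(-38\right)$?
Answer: $2432$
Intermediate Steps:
$T{\left(P \right)} = \frac{6}{P}$
$T{\left(3 \right)} \left(-32\right) \left(-38\right) = \frac{6}{3} \left(-32\right) \left(-38\right) = 6 \cdot \frac{1}{3} \left(-32\right) \left(-38\right) = 2 \left(-32\right) \left(-38\right) = \left(-64\right) \left(-38\right) = 2432$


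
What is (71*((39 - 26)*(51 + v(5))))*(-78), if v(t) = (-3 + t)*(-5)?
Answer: -2951754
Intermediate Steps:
v(t) = 15 - 5*t
(71*((39 - 26)*(51 + v(5))))*(-78) = (71*((39 - 26)*(51 + (15 - 5*5))))*(-78) = (71*(13*(51 + (15 - 25))))*(-78) = (71*(13*(51 - 10)))*(-78) = (71*(13*41))*(-78) = (71*533)*(-78) = 37843*(-78) = -2951754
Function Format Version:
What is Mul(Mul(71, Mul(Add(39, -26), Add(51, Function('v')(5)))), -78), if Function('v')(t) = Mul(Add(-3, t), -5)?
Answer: -2951754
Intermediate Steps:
Function('v')(t) = Add(15, Mul(-5, t))
Mul(Mul(71, Mul(Add(39, -26), Add(51, Function('v')(5)))), -78) = Mul(Mul(71, Mul(Add(39, -26), Add(51, Add(15, Mul(-5, 5))))), -78) = Mul(Mul(71, Mul(13, Add(51, Add(15, -25)))), -78) = Mul(Mul(71, Mul(13, Add(51, -10))), -78) = Mul(Mul(71, Mul(13, 41)), -78) = Mul(Mul(71, 533), -78) = Mul(37843, -78) = -2951754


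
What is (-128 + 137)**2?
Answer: 81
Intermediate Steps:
(-128 + 137)**2 = 9**2 = 81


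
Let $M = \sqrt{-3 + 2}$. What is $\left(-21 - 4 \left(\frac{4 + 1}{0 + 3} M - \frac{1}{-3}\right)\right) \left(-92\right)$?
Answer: $\frac{6164}{3} + \frac{1840 i}{3} \approx 2054.7 + 613.33 i$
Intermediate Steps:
$M = i$ ($M = \sqrt{-1} = i \approx 1.0 i$)
$\left(-21 - 4 \left(\frac{4 + 1}{0 + 3} M - \frac{1}{-3}\right)\right) \left(-92\right) = \left(-21 - 4 \left(\frac{4 + 1}{0 + 3} i - \frac{1}{-3}\right)\right) \left(-92\right) = \left(-21 - 4 \left(\frac{5}{3} i - - \frac{1}{3}\right)\right) \left(-92\right) = \left(-21 - 4 \left(5 \cdot \frac{1}{3} i + \frac{1}{3}\right)\right) \left(-92\right) = \left(-21 - 4 \left(\frac{5 i}{3} + \frac{1}{3}\right)\right) \left(-92\right) = \left(-21 - 4 \left(\frac{1}{3} + \frac{5 i}{3}\right)\right) \left(-92\right) = \left(-21 - \left(\frac{4}{3} + \frac{20 i}{3}\right)\right) \left(-92\right) = \left(- \frac{67}{3} - \frac{20 i}{3}\right) \left(-92\right) = \frac{6164}{3} + \frac{1840 i}{3}$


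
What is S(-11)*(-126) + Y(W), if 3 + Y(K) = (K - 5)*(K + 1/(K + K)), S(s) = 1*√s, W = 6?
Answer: 37/12 - 126*I*√11 ≈ 3.0833 - 417.89*I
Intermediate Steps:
S(s) = √s
Y(K) = -3 + (-5 + K)*(K + 1/(2*K)) (Y(K) = -3 + (K - 5)*(K + 1/(K + K)) = -3 + (-5 + K)*(K + 1/(2*K)))
S(-11)*(-126) + Y(W) = √(-11)*(-126) + (-5/2 + 6² - 5*6 - 5/2/6) = (I*√11)*(-126) + (-5/2 + 36 - 30 - 5/2*⅙) = -126*I*√11 + (-5/2 + 36 - 30 - 5/12) = -126*I*√11 + 37/12 = 37/12 - 126*I*√11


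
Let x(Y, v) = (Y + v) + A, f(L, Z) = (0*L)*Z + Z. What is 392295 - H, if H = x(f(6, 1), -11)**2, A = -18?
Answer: 391511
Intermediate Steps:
f(L, Z) = Z (f(L, Z) = 0*Z + Z = 0 + Z = Z)
x(Y, v) = -18 + Y + v (x(Y, v) = (Y + v) - 18 = -18 + Y + v)
H = 784 (H = (-18 + 1 - 11)**2 = (-28)**2 = 784)
392295 - H = 392295 - 1*784 = 392295 - 784 = 391511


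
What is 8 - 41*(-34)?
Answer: 1402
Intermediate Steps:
8 - 41*(-34) = 8 + 1394 = 1402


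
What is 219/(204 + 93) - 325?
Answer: -32102/99 ≈ -324.26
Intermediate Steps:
219/(204 + 93) - 325 = 219/297 - 325 = 219*(1/297) - 325 = 73/99 - 325 = -32102/99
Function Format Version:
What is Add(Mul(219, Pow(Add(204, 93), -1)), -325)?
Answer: Rational(-32102, 99) ≈ -324.26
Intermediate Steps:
Add(Mul(219, Pow(Add(204, 93), -1)), -325) = Add(Mul(219, Pow(297, -1)), -325) = Add(Mul(219, Rational(1, 297)), -325) = Add(Rational(73, 99), -325) = Rational(-32102, 99)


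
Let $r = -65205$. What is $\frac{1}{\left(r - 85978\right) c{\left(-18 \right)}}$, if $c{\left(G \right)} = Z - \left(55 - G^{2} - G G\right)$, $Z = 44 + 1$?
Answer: $- \frac{1}{96454754} \approx -1.0368 \cdot 10^{-8}$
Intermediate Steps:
$Z = 45$
$c{\left(G \right)} = -10 + 2 G^{2}$ ($c{\left(G \right)} = 45 - \left(55 - G^{2} - G G\right) = 45 + \left(\left(G^{2} + G^{2}\right) - 55\right) = 45 + \left(2 G^{2} - 55\right) = 45 + \left(-55 + 2 G^{2}\right) = -10 + 2 G^{2}$)
$\frac{1}{\left(r - 85978\right) c{\left(-18 \right)}} = \frac{1}{\left(-65205 - 85978\right) \left(-10 + 2 \left(-18\right)^{2}\right)} = \frac{1}{\left(-151183\right) \left(-10 + 2 \cdot 324\right)} = - \frac{1}{151183 \left(-10 + 648\right)} = - \frac{1}{151183 \cdot 638} = \left(- \frac{1}{151183}\right) \frac{1}{638} = - \frac{1}{96454754}$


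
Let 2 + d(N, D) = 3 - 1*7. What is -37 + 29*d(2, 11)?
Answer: -211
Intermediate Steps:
d(N, D) = -6 (d(N, D) = -2 + (3 - 1*7) = -2 + (3 - 7) = -2 - 4 = -6)
-37 + 29*d(2, 11) = -37 + 29*(-6) = -37 - 174 = -211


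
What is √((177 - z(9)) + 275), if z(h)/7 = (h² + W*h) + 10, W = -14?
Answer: √697 ≈ 26.401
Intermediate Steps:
z(h) = 70 - 98*h + 7*h² (z(h) = 7*((h² - 14*h) + 10) = 7*(10 + h² - 14*h) = 70 - 98*h + 7*h²)
√((177 - z(9)) + 275) = √((177 - (70 - 98*9 + 7*9²)) + 275) = √((177 - (70 - 882 + 7*81)) + 275) = √((177 - (70 - 882 + 567)) + 275) = √((177 - 1*(-245)) + 275) = √((177 + 245) + 275) = √(422 + 275) = √697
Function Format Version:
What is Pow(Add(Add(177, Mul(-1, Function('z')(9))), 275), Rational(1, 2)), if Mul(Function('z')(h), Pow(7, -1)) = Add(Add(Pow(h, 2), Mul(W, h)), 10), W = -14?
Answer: Pow(697, Rational(1, 2)) ≈ 26.401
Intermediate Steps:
Function('z')(h) = Add(70, Mul(-98, h), Mul(7, Pow(h, 2))) (Function('z')(h) = Mul(7, Add(Add(Pow(h, 2), Mul(-14, h)), 10)) = Mul(7, Add(10, Pow(h, 2), Mul(-14, h))) = Add(70, Mul(-98, h), Mul(7, Pow(h, 2))))
Pow(Add(Add(177, Mul(-1, Function('z')(9))), 275), Rational(1, 2)) = Pow(Add(Add(177, Mul(-1, Add(70, Mul(-98, 9), Mul(7, Pow(9, 2))))), 275), Rational(1, 2)) = Pow(Add(Add(177, Mul(-1, Add(70, -882, Mul(7, 81)))), 275), Rational(1, 2)) = Pow(Add(Add(177, Mul(-1, Add(70, -882, 567))), 275), Rational(1, 2)) = Pow(Add(Add(177, Mul(-1, -245)), 275), Rational(1, 2)) = Pow(Add(Add(177, 245), 275), Rational(1, 2)) = Pow(Add(422, 275), Rational(1, 2)) = Pow(697, Rational(1, 2))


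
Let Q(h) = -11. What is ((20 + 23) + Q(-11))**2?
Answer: 1024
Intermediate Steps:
((20 + 23) + Q(-11))**2 = ((20 + 23) - 11)**2 = (43 - 11)**2 = 32**2 = 1024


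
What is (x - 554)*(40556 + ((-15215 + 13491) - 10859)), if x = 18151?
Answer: 492240881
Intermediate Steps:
(x - 554)*(40556 + ((-15215 + 13491) - 10859)) = (18151 - 554)*(40556 + ((-15215 + 13491) - 10859)) = 17597*(40556 + (-1724 - 10859)) = 17597*(40556 - 12583) = 17597*27973 = 492240881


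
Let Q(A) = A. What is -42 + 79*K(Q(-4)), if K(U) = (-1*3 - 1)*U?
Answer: 1222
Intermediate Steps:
K(U) = -4*U (K(U) = (-3 - 1)*U = -4*U)
-42 + 79*K(Q(-4)) = -42 + 79*(-4*(-4)) = -42 + 79*16 = -42 + 1264 = 1222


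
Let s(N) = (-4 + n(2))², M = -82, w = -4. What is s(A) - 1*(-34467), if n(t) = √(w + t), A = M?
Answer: 34481 - 8*I*√2 ≈ 34481.0 - 11.314*I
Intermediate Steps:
A = -82
n(t) = √(-4 + t)
s(N) = (-4 + I*√2)² (s(N) = (-4 + √(-4 + 2))² = (-4 + √(-2))² = (-4 + I*√2)²)
s(A) - 1*(-34467) = (4 - I*√2)² - 1*(-34467) = (4 - I*√2)² + 34467 = 34467 + (4 - I*√2)²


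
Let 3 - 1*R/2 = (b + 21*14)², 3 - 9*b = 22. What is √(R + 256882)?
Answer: √7005670/9 ≈ 294.09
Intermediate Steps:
b = -19/9 (b = ⅓ - ⅑*22 = ⅓ - 22/9 = -19/9 ≈ -2.1111)
R = -13801772/81 (R = 6 - 2*(-19/9 + 21*14)² = 6 - 2*(-19/9 + 294)² = 6 - 2*(2627/9)² = 6 - 2*6901129/81 = 6 - 13802258/81 = -13801772/81 ≈ -1.7039e+5)
√(R + 256882) = √(-13801772/81 + 256882) = √(7005670/81) = √7005670/9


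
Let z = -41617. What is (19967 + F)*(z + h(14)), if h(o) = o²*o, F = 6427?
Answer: -1026013962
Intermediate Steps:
h(o) = o³
(19967 + F)*(z + h(14)) = (19967 + 6427)*(-41617 + 14³) = 26394*(-41617 + 2744) = 26394*(-38873) = -1026013962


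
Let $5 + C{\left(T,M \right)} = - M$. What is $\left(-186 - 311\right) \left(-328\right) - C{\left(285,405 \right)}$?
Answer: $163426$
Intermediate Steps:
$C{\left(T,M \right)} = -5 - M$
$\left(-186 - 311\right) \left(-328\right) - C{\left(285,405 \right)} = \left(-186 - 311\right) \left(-328\right) - \left(-5 - 405\right) = \left(-497\right) \left(-328\right) - \left(-5 - 405\right) = 163016 - -410 = 163016 + 410 = 163426$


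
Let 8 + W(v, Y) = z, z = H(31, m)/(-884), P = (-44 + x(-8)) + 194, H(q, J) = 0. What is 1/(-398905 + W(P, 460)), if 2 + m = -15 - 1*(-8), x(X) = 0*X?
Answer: -1/398913 ≈ -2.5068e-6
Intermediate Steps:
x(X) = 0
m = -9 (m = -2 + (-15 - 1*(-8)) = -2 + (-15 + 8) = -2 - 7 = -9)
P = 150 (P = (-44 + 0) + 194 = -44 + 194 = 150)
z = 0 (z = 0/(-884) = 0*(-1/884) = 0)
W(v, Y) = -8 (W(v, Y) = -8 + 0 = -8)
1/(-398905 + W(P, 460)) = 1/(-398905 - 8) = 1/(-398913) = -1/398913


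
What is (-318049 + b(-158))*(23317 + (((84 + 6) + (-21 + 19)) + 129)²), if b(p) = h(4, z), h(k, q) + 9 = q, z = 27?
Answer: -22391290586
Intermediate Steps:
h(k, q) = -9 + q
b(p) = 18 (b(p) = -9 + 27 = 18)
(-318049 + b(-158))*(23317 + (((84 + 6) + (-21 + 19)) + 129)²) = (-318049 + 18)*(23317 + (((84 + 6) + (-21 + 19)) + 129)²) = -318031*(23317 + ((90 - 2) + 129)²) = -318031*(23317 + (88 + 129)²) = -318031*(23317 + 217²) = -318031*(23317 + 47089) = -318031*70406 = -22391290586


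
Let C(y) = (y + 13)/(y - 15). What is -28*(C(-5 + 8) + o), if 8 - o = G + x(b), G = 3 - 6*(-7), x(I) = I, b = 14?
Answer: 4396/3 ≈ 1465.3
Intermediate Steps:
C(y) = (13 + y)/(-15 + y)
G = 45 (G = 3 + 42 = 45)
o = -51 (o = 8 - (45 + 14) = 8 - 1*59 = 8 - 59 = -51)
-28*(C(-5 + 8) + o) = -28*((13 + (-5 + 8))/(-15 + (-5 + 8)) - 51) = -28*((13 + 3)/(-15 + 3) - 51) = -28*(16/(-12) - 51) = -28*(-1/12*16 - 51) = -28*(-4/3 - 51) = -28*(-157/3) = 4396/3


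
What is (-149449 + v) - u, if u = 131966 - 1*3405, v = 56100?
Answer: -221910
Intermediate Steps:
u = 128561 (u = 131966 - 3405 = 128561)
(-149449 + v) - u = (-149449 + 56100) - 1*128561 = -93349 - 128561 = -221910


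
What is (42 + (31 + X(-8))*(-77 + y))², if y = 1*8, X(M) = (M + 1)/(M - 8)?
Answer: 1158381225/256 ≈ 4.5249e+6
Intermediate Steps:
X(M) = (1 + M)/(-8 + M)
y = 8
(42 + (31 + X(-8))*(-77 + y))² = (42 + (31 + (1 - 8)/(-8 - 8))*(-77 + 8))² = (42 + (31 - 7/(-16))*(-69))² = (42 + (31 - 1/16*(-7))*(-69))² = (42 + (31 + 7/16)*(-69))² = (42 + (503/16)*(-69))² = (42 - 34707/16)² = (-34035/16)² = 1158381225/256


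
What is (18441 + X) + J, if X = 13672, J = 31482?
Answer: 63595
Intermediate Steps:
(18441 + X) + J = (18441 + 13672) + 31482 = 32113 + 31482 = 63595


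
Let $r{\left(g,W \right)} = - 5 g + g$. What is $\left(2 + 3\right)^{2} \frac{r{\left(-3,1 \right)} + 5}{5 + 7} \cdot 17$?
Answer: $\frac{7225}{12} \approx 602.08$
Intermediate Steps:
$r{\left(g,W \right)} = - 4 g$
$\left(2 + 3\right)^{2} \frac{r{\left(-3,1 \right)} + 5}{5 + 7} \cdot 17 = \left(2 + 3\right)^{2} \frac{\left(-4\right) \left(-3\right) + 5}{5 + 7} \cdot 17 = 5^{2} \frac{12 + 5}{12} \cdot 17 = 25 \cdot 17 \cdot \frac{1}{12} \cdot 17 = 25 \cdot \frac{17}{12} \cdot 17 = \frac{425}{12} \cdot 17 = \frac{7225}{12}$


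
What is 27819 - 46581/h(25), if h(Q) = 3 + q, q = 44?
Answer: 1260912/47 ≈ 26828.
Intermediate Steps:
h(Q) = 47 (h(Q) = 3 + 44 = 47)
27819 - 46581/h(25) = 27819 - 46581/47 = 1260912/47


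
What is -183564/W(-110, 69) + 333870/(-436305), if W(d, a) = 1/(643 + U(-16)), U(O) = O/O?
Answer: -3438526010050/29087 ≈ -1.1822e+8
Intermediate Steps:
U(O) = 1
W(d, a) = 1/644 (W(d, a) = 1/(643 + 1) = 1/644)
-183564/W(-110, 69) + 333870/(-436305) = -183564/1/644 + 333870/(-436305) = -183564*644 + 333870*(-1/436305) = -118215216 - 22258/29087 = -3438526010050/29087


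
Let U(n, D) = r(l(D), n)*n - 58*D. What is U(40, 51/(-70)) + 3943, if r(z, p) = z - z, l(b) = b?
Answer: 139484/35 ≈ 3985.3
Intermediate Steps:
r(z, p) = 0
U(n, D) = -58*D (U(n, D) = 0*n - 58*D = 0 - 58*D = -58*D)
U(40, 51/(-70)) + 3943 = -2958/(-70) + 3943 = -2958*(-1)/70 + 3943 = -58*(-51/70) + 3943 = 1479/35 + 3943 = 139484/35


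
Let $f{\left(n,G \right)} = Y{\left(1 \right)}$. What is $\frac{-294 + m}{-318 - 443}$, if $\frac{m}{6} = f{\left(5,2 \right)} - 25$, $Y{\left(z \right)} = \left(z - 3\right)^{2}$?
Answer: $\frac{420}{761} \approx 0.55191$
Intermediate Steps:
$Y{\left(z \right)} = \left(-3 + z\right)^{2}$
$f{\left(n,G \right)} = 4$ ($f{\left(n,G \right)} = \left(-3 + 1\right)^{2} = \left(-2\right)^{2} = 4$)
$m = -126$ ($m = 6 \left(4 - 25\right) = 6 \left(-21\right) = -126$)
$\frac{-294 + m}{-318 - 443} = \frac{-294 - 126}{-318 - 443} = - \frac{420}{-761} = \left(-420\right) \left(- \frac{1}{761}\right) = \frac{420}{761}$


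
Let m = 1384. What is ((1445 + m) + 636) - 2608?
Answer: 857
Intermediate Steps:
((1445 + m) + 636) - 2608 = ((1445 + 1384) + 636) - 2608 = (2829 + 636) - 2608 = 3465 - 2608 = 857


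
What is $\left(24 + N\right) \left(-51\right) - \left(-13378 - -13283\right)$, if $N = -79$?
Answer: $2900$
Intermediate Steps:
$\left(24 + N\right) \left(-51\right) - \left(-13378 - -13283\right) = \left(24 - 79\right) \left(-51\right) - \left(-13378 - -13283\right) = \left(-55\right) \left(-51\right) - \left(-13378 + 13283\right) = 2805 - -95 = 2805 + 95 = 2900$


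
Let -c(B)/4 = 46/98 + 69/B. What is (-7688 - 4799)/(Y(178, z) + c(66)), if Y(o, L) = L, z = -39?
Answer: 6730493/24287 ≈ 277.12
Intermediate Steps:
c(B) = -92/49 - 276/B (c(B) = -4*(46/98 + 69/B) = -4*(46*(1/98) + 69/B) = -4*(23/49 + 69/B) = -92/49 - 276/B)
(-7688 - 4799)/(Y(178, z) + c(66)) = (-7688 - 4799)/(-39 + (-92/49 - 276/66)) = -12487/(-39 + (-92/49 - 276*1/66)) = -12487/(-39 + (-92/49 - 46/11)) = -12487/(-39 - 3266/539) = -12487/(-24287/539) = -12487*(-539/24287) = 6730493/24287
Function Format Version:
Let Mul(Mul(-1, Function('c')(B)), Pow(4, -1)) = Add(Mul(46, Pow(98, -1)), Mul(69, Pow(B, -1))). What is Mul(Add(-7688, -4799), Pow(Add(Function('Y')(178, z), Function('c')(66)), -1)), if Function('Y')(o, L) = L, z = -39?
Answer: Rational(6730493, 24287) ≈ 277.12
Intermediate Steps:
Function('c')(B) = Add(Rational(-92, 49), Mul(-276, Pow(B, -1))) (Function('c')(B) = Mul(-4, Add(Mul(46, Pow(98, -1)), Mul(69, Pow(B, -1)))) = Mul(-4, Add(Mul(46, Rational(1, 98)), Mul(69, Pow(B, -1)))) = Mul(-4, Add(Rational(23, 49), Mul(69, Pow(B, -1)))) = Add(Rational(-92, 49), Mul(-276, Pow(B, -1))))
Mul(Add(-7688, -4799), Pow(Add(Function('Y')(178, z), Function('c')(66)), -1)) = Mul(Add(-7688, -4799), Pow(Add(-39, Add(Rational(-92, 49), Mul(-276, Pow(66, -1)))), -1)) = Mul(-12487, Pow(Add(-39, Add(Rational(-92, 49), Mul(-276, Rational(1, 66)))), -1)) = Mul(-12487, Pow(Add(-39, Add(Rational(-92, 49), Rational(-46, 11))), -1)) = Mul(-12487, Pow(Add(-39, Rational(-3266, 539)), -1)) = Mul(-12487, Pow(Rational(-24287, 539), -1)) = Mul(-12487, Rational(-539, 24287)) = Rational(6730493, 24287)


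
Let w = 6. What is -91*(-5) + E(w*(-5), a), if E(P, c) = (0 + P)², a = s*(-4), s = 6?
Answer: 1355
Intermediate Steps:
a = -24 (a = 6*(-4) = -24)
E(P, c) = P²
-91*(-5) + E(w*(-5), a) = -91*(-5) + (6*(-5))² = 455 + (-30)² = 455 + 900 = 1355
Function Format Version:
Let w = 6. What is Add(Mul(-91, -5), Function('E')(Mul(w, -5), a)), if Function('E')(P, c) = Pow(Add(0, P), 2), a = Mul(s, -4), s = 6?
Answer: 1355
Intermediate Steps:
a = -24 (a = Mul(6, -4) = -24)
Function('E')(P, c) = Pow(P, 2)
Add(Mul(-91, -5), Function('E')(Mul(w, -5), a)) = Add(Mul(-91, -5), Pow(Mul(6, -5), 2)) = Add(455, Pow(-30, 2)) = Add(455, 900) = 1355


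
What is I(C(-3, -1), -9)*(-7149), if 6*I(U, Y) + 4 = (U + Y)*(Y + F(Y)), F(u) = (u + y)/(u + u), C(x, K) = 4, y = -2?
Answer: -1627589/36 ≈ -45211.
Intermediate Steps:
F(u) = (-2 + u)/(2*u) (F(u) = (u - 2)/(u + u) = (-2 + u)/((2*u)) = (-2 + u)*(1/(2*u)) = (-2 + u)/(2*u))
I(U, Y) = -⅔ + (U + Y)*(Y + (-2 + Y)/(2*Y))/6 (I(U, Y) = -⅔ + ((U + Y)*(Y + (-2 + Y)/(2*Y)))/6 = -⅔ + (U + Y)*(Y + (-2 + Y)/(2*Y))/6)
I(C(-3, -1), -9)*(-7149) = ((1/12)*(4*(-2 - 9) - 9*(-10 - 9 + 2*(-9)² + 2*4*(-9)))/(-9))*(-7149) = ((1/12)*(-⅑)*(4*(-11) - 9*(-10 - 9 + 2*81 - 72)))*(-7149) = ((1/12)*(-⅑)*(-44 - 9*(-10 - 9 + 162 - 72)))*(-7149) = ((1/12)*(-⅑)*(-44 - 9*71))*(-7149) = ((1/12)*(-⅑)*(-44 - 639))*(-7149) = ((1/12)*(-⅑)*(-683))*(-7149) = (683/108)*(-7149) = -1627589/36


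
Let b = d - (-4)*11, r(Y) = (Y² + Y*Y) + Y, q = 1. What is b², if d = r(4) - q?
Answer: 6241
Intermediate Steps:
r(Y) = Y + 2*Y² (r(Y) = (Y² + Y²) + Y = 2*Y² + Y = Y + 2*Y²)
d = 35 (d = 4*(1 + 2*4) - 1*1 = 4*(1 + 8) - 1 = 4*9 - 1 = 36 - 1 = 35)
b = 79 (b = 35 - (-4)*11 = 35 - 1*(-44) = 35 + 44 = 79)
b² = 79² = 6241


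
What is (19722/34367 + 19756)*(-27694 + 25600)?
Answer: -1421771920356/34367 ≈ -4.1370e+7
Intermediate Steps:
(19722/34367 + 19756)*(-27694 + 25600) = (19722*(1/34367) + 19756)*(-2094) = (19722/34367 + 19756)*(-2094) = (678974174/34367)*(-2094) = -1421771920356/34367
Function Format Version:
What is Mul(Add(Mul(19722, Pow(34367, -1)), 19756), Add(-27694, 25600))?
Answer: Rational(-1421771920356, 34367) ≈ -4.1370e+7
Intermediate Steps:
Mul(Add(Mul(19722, Pow(34367, -1)), 19756), Add(-27694, 25600)) = Mul(Add(Mul(19722, Rational(1, 34367)), 19756), -2094) = Mul(Add(Rational(19722, 34367), 19756), -2094) = Mul(Rational(678974174, 34367), -2094) = Rational(-1421771920356, 34367)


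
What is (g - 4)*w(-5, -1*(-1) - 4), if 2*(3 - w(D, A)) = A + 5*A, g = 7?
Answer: 36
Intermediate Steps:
w(D, A) = 3 - 3*A (w(D, A) = 3 - (A + 5*A)/2 = 3 - 3*A)
(g - 4)*w(-5, -1*(-1) - 4) = (7 - 4)*(3 - 3*(-1*(-1) - 4)) = 3*(3 - 3*(1 - 4)) = 3*(3 - 3*(-3)) = 3*(3 + 9) = 3*12 = 36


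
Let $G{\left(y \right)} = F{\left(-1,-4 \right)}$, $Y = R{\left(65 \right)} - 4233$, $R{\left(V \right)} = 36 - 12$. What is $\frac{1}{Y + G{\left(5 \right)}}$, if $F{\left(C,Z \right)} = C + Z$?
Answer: $- \frac{1}{4214} \approx -0.0002373$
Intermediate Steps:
$R{\left(V \right)} = 24$ ($R{\left(V \right)} = 36 - 12 = 24$)
$Y = -4209$ ($Y = 24 - 4233 = -4209$)
$G{\left(y \right)} = -5$ ($G{\left(y \right)} = -1 - 4 = -5$)
$\frac{1}{Y + G{\left(5 \right)}} = \frac{1}{-4209 - 5} = \frac{1}{-4214} = - \frac{1}{4214}$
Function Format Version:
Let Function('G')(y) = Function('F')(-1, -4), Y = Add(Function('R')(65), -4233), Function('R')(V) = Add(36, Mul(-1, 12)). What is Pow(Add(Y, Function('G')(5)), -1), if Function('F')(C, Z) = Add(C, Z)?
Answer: Rational(-1, 4214) ≈ -0.00023730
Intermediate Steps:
Function('R')(V) = 24 (Function('R')(V) = Add(36, -12) = 24)
Y = -4209 (Y = Add(24, -4233) = -4209)
Function('G')(y) = -5 (Function('G')(y) = Add(-1, -4) = -5)
Pow(Add(Y, Function('G')(5)), -1) = Pow(Add(-4209, -5), -1) = Pow(-4214, -1) = Rational(-1, 4214)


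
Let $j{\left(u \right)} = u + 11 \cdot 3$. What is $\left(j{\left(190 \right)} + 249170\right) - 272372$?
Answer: $-22979$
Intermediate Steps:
$j{\left(u \right)} = 33 + u$ ($j{\left(u \right)} = u + 33 = 33 + u$)
$\left(j{\left(190 \right)} + 249170\right) - 272372 = \left(\left(33 + 190\right) + 249170\right) - 272372 = \left(223 + 249170\right) - 272372 = 249393 - 272372 = -22979$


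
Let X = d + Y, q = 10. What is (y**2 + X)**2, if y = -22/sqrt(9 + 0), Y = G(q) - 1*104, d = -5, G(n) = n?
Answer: 165649/81 ≈ 2045.0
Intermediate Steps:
Y = -94 (Y = 10 - 1*104 = 10 - 104 = -94)
y = -22/3 (y = -22/(sqrt(9)) = -22/3 ≈ -7.3333)
X = -99 (X = -5 - 94 = -99)
(y**2 + X)**2 = ((-22/3)**2 - 99)**2 = (484/9 - 99)**2 = (-407/9)**2 = 165649/81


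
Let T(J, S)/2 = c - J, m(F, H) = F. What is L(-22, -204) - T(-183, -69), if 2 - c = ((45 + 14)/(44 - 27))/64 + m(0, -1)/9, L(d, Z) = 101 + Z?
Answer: -257253/544 ≈ -472.89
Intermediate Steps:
c = 2117/1088 (c = 2 - (((45 + 14)/(44 - 27))/64 + 0/9) = 2 - ((59/17)*(1/64) + 0*(1/9)) = 2 - ((59*(1/17))*(1/64) + 0) = 2 - ((59/17)*(1/64) + 0) = 2 - (59/1088 + 0) = 2 - 1*59/1088 = 2 - 59/1088 = 2117/1088 ≈ 1.9458)
T(J, S) = 2117/544 - 2*J (T(J, S) = 2*(2117/1088 - J) = 2117/544 - 2*J)
L(-22, -204) - T(-183, -69) = (101 - 204) - (2117/544 - 2*(-183)) = -103 - (2117/544 + 366) = -103 - 1*201221/544 = -103 - 201221/544 = -257253/544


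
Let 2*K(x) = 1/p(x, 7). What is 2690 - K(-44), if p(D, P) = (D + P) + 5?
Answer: 172161/64 ≈ 2690.0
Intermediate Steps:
p(D, P) = 5 + D + P
K(x) = 1/(2*(12 + x)) (K(x) = 1/(2*(5 + x + 7)) = 1/(2*(12 + x)))
2690 - K(-44) = 2690 - 1/(2*(12 - 44)) = 2690 - 1/(2*(-32)) = 2690 - (-1)/(2*32) = 2690 - 1*(-1/64) = 2690 + 1/64 = 172161/64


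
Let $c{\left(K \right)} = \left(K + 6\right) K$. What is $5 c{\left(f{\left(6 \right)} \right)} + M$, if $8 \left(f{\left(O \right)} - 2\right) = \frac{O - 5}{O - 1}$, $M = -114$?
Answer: $- \frac{10479}{320} \approx -32.747$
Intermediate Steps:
$f{\left(O \right)} = 2 + \frac{-5 + O}{8 \left(-1 + O\right)}$ ($f{\left(O \right)} = 2 + \frac{\left(O - 5\right) \frac{1}{O - 1}}{8} = 2 + \frac{\left(-5 + O\right) \frac{1}{-1 + O}}{8} = 2 + \frac{\frac{1}{-1 + O} \left(-5 + O\right)}{8} = 2 + \frac{-5 + O}{8 \left(-1 + O\right)}$)
$c{\left(K \right)} = K \left(6 + K\right)$ ($c{\left(K \right)} = \left(6 + K\right) K = K \left(6 + K\right)$)
$5 c{\left(f{\left(6 \right)} \right)} + M = 5 \frac{-21 + 17 \cdot 6}{8 \left(-1 + 6\right)} \left(6 + \frac{-21 + 17 \cdot 6}{8 \left(-1 + 6\right)}\right) - 114 = 5 \frac{-21 + 102}{8 \cdot 5} \left(6 + \frac{-21 + 102}{8 \cdot 5}\right) - 114 = 5 \cdot \frac{1}{8} \cdot \frac{1}{5} \cdot 81 \left(6 + \frac{1}{8} \cdot \frac{1}{5} \cdot 81\right) - 114 = 5 \frac{81 \left(6 + \frac{81}{40}\right)}{40} - 114 = 5 \cdot \frac{81}{40} \cdot \frac{321}{40} - 114 = 5 \cdot \frac{26001}{1600} - 114 = \frac{26001}{320} - 114 = - \frac{10479}{320}$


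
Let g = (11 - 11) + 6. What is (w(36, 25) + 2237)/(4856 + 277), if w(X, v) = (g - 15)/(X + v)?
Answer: 136448/313113 ≈ 0.43578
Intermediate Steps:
g = 6 (g = 0 + 6 = 6)
w(X, v) = -9/(X + v) (w(X, v) = (6 - 15)/(X + v) = -9/(X + v))
(w(36, 25) + 2237)/(4856 + 277) = (-9/(36 + 25) + 2237)/(4856 + 277) = (-9/61 + 2237)/5133 = (-9*1/61 + 2237)*(1/5133) = (-9/61 + 2237)*(1/5133) = (136448/61)*(1/5133) = 136448/313113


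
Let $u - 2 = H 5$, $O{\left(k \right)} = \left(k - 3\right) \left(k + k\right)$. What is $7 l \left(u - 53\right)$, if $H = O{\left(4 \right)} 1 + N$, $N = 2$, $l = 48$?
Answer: $-336$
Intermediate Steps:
$O{\left(k \right)} = 2 k \left(-3 + k\right)$ ($O{\left(k \right)} = \left(-3 + k\right) 2 k = 2 k \left(-3 + k\right)$)
$H = 10$ ($H = 2 \cdot 4 \left(-3 + 4\right) 1 + 2 = 2 \cdot 4 \cdot 1 \cdot 1 + 2 = 8 \cdot 1 + 2 = 8 + 2 = 10$)
$u = 52$ ($u = 2 + 10 \cdot 5 = 2 + 50 = 52$)
$7 l \left(u - 53\right) = 7 \cdot 48 \left(52 - 53\right) = 7 \cdot 48 \left(-1\right) = 7 \left(-48\right) = -336$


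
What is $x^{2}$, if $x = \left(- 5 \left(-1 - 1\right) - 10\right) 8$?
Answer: $0$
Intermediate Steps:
$x = 0$ ($x = \left(\left(-5\right) \left(-2\right) - 10\right) 8 = \left(10 - 10\right) 8 = 0 \cdot 8 = 0$)
$x^{2} = 0^{2} = 0$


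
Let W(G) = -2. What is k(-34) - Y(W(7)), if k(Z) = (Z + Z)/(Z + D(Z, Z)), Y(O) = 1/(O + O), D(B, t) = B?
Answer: 5/4 ≈ 1.2500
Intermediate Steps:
Y(O) = 1/(2*O)
k(Z) = 1 (k(Z) = (Z + Z)/(Z + Z) = (2*Z)/((2*Z)) = (2*Z)*(1/(2*Z)) = 1)
k(-34) - Y(W(7)) = 1 - 1/(2*(-2)) = 1 - (-1)/(2*2) = 1 - 1*(-¼) = 1 + ¼ = 5/4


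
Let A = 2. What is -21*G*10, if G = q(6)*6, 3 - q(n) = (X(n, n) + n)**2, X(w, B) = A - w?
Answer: 1260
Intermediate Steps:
X(w, B) = 2 - w
q(n) = -1 (q(n) = 3 - ((2 - n) + n)**2 = 3 - 1*2**2 = 3 - 1*4 = 3 - 4 = -1)
G = -6 (G = -1*6 = -6)
-21*G*10 = -21*(-6)*10 = 126*10 = 1260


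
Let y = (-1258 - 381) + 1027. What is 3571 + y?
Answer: 2959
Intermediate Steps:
y = -612 (y = -1639 + 1027 = -612)
3571 + y = 3571 - 612 = 2959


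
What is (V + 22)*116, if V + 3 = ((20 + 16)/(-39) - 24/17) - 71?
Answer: -1392928/221 ≈ -6302.8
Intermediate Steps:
V = -16870/221 (V = -3 + (((20 + 16)/(-39) - 24/17) - 71) = -3 + ((36*(-1/39) - 24*1/17) - 71) = -3 + ((-12/13 - 24/17) - 71) = -3 + (-516/221 - 71) = -3 - 16207/221 = -16870/221 ≈ -76.335)
(V + 22)*116 = (-16870/221 + 22)*116 = -12008/221*116 = -1392928/221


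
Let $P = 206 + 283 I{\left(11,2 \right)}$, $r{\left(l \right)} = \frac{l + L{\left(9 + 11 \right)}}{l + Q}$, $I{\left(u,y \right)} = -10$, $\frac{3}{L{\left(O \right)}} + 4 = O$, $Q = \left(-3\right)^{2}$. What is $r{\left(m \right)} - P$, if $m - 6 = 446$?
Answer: $\frac{19361859}{7376} \approx 2625.0$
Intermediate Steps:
$Q = 9$
$L{\left(O \right)} = \frac{3}{-4 + O}$
$m = 452$ ($m = 6 + 446 = 452$)
$r{\left(l \right)} = \frac{\frac{3}{16} + l}{9 + l}$ ($r{\left(l \right)} = \frac{l + \frac{3}{-4 + \left(9 + 11\right)}}{l + 9} = \frac{l + \frac{3}{-4 + 20}}{9 + l} = \frac{l + \frac{3}{16}}{9 + l} = \frac{\frac{3}{16} + l}{9 + l}$)
$P = -2624$ ($P = 206 + 283 \left(-10\right) = 206 - 2830 = -2624$)
$r{\left(m \right)} - P = \frac{\frac{3}{16} + 452}{9 + 452} - -2624 = \frac{1}{461} \cdot \frac{7235}{16} + 2624 = \frac{7235}{7376} + 2624 = \frac{19361859}{7376}$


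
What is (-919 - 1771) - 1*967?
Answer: -3657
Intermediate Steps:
(-919 - 1771) - 1*967 = -2690 - 967 = -3657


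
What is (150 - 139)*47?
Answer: 517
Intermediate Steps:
(150 - 139)*47 = 11*47 = 517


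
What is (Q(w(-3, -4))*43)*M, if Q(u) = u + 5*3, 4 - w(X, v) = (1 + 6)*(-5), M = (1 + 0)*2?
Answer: 4644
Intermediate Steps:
M = 2 (M = 1*2 = 2)
w(X, v) = 39 (w(X, v) = 4 - (1 + 6)*(-5) = 4 - 7*(-5) = 4 - 1*(-35) = 4 + 35 = 39)
Q(u) = 15 + u (Q(u) = u + 15 = 15 + u)
(Q(w(-3, -4))*43)*M = ((15 + 39)*43)*2 = (54*43)*2 = 2322*2 = 4644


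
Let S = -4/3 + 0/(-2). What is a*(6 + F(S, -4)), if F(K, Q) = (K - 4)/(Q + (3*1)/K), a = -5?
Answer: -514/15 ≈ -34.267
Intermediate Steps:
S = -4/3 (S = -4*1/3 + 0*(-1/2) = -4/3 + 0 = -4/3 ≈ -1.3333)
F(K, Q) = (-4 + K)/(Q + 3/K)
a*(6 + F(S, -4)) = -5*(6 - 4*(-4 - 4/3)/(3*(3 - 4/3*(-4)))) = -5*(6 - 4/3*(-16/3)/(3 + 16/3)) = -5*(6 - 4/3*(-16/3)/25/3) = -5*(6 - 4/3*3/25*(-16/3)) = -5*(6 + 64/75) = -5*514/75 = -514/15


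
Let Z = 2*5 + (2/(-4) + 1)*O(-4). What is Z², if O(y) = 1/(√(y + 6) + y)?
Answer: 38089/392 - 69*√2/98 ≈ 96.170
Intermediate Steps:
O(y) = 1/(y + √(6 + y)) (O(y) = 1/(√(6 + y) + y) = 1/(y + √(6 + y)))
Z = 10 + 1/(2*(-4 + √2)) (Z = 2*5 + (2/(-4) + 1)/(-4 + √(6 - 4)) = 10 + (2*(-¼) + 1)/(-4 + √2) = 10 + (-½ + 1)/(-4 + √2) = 10 + 1/(2*(-4 + √2)) ≈ 9.8066)
Z² = (69/7 - √2/28)²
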